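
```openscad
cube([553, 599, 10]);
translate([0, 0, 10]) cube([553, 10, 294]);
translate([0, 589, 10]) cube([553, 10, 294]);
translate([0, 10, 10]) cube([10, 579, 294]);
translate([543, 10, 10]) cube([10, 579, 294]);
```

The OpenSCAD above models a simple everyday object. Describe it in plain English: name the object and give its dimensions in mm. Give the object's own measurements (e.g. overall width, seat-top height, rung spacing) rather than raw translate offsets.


An open-topped rectangular box: outside dimensions 553×599×304 mm, with a uniform wall and base thickness of 10 mm. The base is a full 553×599 slab on the floor; four walls sit on top of the base. The front and back walls (the −y and +y sides) span the full width; the two side walls fit between them.


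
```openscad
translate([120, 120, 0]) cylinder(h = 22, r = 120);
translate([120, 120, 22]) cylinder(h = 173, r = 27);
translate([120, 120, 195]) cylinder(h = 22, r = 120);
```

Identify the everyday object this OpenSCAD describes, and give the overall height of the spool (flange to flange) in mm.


A spool. The overall height is 217 mm.

Three coaxial cylinders, large–small–large — a spool. Two 22 mm flanges and a 173 mm core give 22 + 173 + 22 = 217 mm.


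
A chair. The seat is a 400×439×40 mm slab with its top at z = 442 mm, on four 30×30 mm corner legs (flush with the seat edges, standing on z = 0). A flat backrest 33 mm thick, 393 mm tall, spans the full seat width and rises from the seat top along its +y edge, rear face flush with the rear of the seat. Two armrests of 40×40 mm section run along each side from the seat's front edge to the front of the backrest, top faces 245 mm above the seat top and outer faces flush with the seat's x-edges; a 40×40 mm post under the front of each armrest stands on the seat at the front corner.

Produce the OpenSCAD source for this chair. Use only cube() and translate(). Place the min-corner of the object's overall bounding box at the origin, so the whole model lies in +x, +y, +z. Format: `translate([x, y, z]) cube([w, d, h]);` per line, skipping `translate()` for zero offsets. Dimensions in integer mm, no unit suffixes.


translate([0, 0, 402]) cube([400, 439, 40]);
cube([30, 30, 402]);
translate([370, 0, 0]) cube([30, 30, 402]);
translate([0, 409, 0]) cube([30, 30, 402]);
translate([370, 409, 0]) cube([30, 30, 402]);
translate([0, 406, 442]) cube([400, 33, 393]);
translate([0, 0, 647]) cube([40, 406, 40]);
translate([360, 0, 647]) cube([40, 406, 40]);
translate([0, 0, 442]) cube([40, 40, 205]);
translate([360, 0, 442]) cube([40, 40, 205]);


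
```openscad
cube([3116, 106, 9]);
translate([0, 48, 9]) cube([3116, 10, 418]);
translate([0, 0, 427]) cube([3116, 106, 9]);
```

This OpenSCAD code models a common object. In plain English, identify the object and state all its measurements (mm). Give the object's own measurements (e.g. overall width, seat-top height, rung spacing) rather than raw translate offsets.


An I-beam lying along x, 3116 mm long. Overall section height 436 mm. Two flanges 106 mm wide (y) and 9 mm thick, one on the floor and one at the top; a web 10 mm thick runs between them, centred on the flange width.


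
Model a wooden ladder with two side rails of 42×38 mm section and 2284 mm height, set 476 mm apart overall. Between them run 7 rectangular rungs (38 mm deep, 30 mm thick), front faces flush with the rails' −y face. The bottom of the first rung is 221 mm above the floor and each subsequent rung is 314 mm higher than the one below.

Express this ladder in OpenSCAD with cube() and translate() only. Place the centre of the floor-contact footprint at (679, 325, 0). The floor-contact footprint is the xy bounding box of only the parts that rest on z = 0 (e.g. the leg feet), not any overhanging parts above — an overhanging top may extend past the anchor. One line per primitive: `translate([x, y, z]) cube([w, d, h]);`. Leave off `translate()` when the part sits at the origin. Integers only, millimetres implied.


translate([441, 306, 0]) cube([42, 38, 2284]);
translate([875, 306, 0]) cube([42, 38, 2284]);
translate([483, 306, 221]) cube([392, 38, 30]);
translate([483, 306, 535]) cube([392, 38, 30]);
translate([483, 306, 849]) cube([392, 38, 30]);
translate([483, 306, 1163]) cube([392, 38, 30]);
translate([483, 306, 1477]) cube([392, 38, 30]);
translate([483, 306, 1791]) cube([392, 38, 30]);
translate([483, 306, 2105]) cube([392, 38, 30]);


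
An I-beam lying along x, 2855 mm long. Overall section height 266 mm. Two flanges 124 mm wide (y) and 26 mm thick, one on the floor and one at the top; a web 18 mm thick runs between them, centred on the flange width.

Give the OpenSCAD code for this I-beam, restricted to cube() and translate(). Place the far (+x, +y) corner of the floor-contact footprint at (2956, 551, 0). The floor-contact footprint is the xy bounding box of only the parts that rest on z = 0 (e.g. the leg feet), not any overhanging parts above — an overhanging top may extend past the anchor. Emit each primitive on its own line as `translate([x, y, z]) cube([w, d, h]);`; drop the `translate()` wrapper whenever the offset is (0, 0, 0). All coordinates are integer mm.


translate([101, 427, 0]) cube([2855, 124, 26]);
translate([101, 480, 26]) cube([2855, 18, 214]);
translate([101, 427, 240]) cube([2855, 124, 26]);


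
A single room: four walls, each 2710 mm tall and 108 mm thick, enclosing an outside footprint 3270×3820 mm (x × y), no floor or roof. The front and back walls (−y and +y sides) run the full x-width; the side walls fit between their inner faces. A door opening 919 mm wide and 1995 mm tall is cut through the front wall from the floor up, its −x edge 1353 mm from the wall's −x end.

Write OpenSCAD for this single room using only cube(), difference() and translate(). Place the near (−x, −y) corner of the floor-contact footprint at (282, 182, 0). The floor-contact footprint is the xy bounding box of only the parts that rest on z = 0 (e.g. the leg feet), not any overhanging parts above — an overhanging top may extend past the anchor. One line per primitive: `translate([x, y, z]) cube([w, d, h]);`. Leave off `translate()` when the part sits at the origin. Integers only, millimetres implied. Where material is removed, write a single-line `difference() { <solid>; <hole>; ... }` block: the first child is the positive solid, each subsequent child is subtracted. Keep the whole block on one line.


difference() { translate([282, 182, 0]) cube([3270, 108, 2710]); translate([1635, 182, 0]) cube([919, 108, 1995]); }
translate([282, 3894, 0]) cube([3270, 108, 2710]);
translate([282, 290, 0]) cube([108, 3604, 2710]);
translate([3444, 290, 0]) cube([108, 3604, 2710]);


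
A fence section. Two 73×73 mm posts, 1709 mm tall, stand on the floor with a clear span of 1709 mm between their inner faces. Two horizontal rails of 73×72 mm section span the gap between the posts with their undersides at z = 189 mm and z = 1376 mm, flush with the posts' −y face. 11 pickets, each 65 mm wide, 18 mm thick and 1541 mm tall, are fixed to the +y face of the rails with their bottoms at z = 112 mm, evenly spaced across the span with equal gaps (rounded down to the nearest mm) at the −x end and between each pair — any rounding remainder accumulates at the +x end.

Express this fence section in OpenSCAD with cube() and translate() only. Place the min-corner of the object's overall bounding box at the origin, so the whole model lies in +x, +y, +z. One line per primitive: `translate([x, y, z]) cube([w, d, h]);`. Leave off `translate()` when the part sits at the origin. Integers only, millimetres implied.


cube([73, 73, 1709]);
translate([1782, 0, 0]) cube([73, 73, 1709]);
translate([73, 0, 189]) cube([1709, 73, 72]);
translate([73, 0, 1376]) cube([1709, 73, 72]);
translate([155, 73, 112]) cube([65, 18, 1541]);
translate([302, 73, 112]) cube([65, 18, 1541]);
translate([449, 73, 112]) cube([65, 18, 1541]);
translate([596, 73, 112]) cube([65, 18, 1541]);
translate([743, 73, 112]) cube([65, 18, 1541]);
translate([890, 73, 112]) cube([65, 18, 1541]);
translate([1037, 73, 112]) cube([65, 18, 1541]);
translate([1184, 73, 112]) cube([65, 18, 1541]);
translate([1331, 73, 112]) cube([65, 18, 1541]);
translate([1478, 73, 112]) cube([65, 18, 1541]);
translate([1625, 73, 112]) cube([65, 18, 1541]);


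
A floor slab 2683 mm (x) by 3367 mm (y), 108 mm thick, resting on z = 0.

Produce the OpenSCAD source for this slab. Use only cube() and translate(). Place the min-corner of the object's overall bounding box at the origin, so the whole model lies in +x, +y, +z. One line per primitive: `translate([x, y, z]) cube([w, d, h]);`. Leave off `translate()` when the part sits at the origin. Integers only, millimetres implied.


cube([2683, 3367, 108]);


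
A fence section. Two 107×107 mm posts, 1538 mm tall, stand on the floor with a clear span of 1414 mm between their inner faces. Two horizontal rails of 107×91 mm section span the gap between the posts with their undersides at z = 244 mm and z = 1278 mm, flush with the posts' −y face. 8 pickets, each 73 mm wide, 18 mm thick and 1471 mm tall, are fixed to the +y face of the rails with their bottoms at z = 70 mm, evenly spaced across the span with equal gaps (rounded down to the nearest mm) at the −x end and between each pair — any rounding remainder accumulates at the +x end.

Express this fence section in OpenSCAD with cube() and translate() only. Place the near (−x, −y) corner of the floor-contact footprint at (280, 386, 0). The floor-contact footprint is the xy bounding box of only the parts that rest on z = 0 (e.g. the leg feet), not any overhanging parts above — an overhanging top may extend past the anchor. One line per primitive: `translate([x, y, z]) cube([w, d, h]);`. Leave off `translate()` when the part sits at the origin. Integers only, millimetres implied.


translate([280, 386, 0]) cube([107, 107, 1538]);
translate([1801, 386, 0]) cube([107, 107, 1538]);
translate([387, 386, 244]) cube([1414, 107, 91]);
translate([387, 386, 1278]) cube([1414, 107, 91]);
translate([479, 493, 70]) cube([73, 18, 1471]);
translate([644, 493, 70]) cube([73, 18, 1471]);
translate([809, 493, 70]) cube([73, 18, 1471]);
translate([974, 493, 70]) cube([73, 18, 1471]);
translate([1139, 493, 70]) cube([73, 18, 1471]);
translate([1304, 493, 70]) cube([73, 18, 1471]);
translate([1469, 493, 70]) cube([73, 18, 1471]);
translate([1634, 493, 70]) cube([73, 18, 1471]);


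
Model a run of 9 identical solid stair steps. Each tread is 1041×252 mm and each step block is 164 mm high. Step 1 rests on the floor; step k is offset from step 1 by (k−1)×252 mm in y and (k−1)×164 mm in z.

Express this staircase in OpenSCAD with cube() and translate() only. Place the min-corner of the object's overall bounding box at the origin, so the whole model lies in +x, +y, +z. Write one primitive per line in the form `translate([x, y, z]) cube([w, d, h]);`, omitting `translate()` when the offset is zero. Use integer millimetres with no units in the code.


cube([1041, 252, 164]);
translate([0, 252, 164]) cube([1041, 252, 164]);
translate([0, 504, 328]) cube([1041, 252, 164]);
translate([0, 756, 492]) cube([1041, 252, 164]);
translate([0, 1008, 656]) cube([1041, 252, 164]);
translate([0, 1260, 820]) cube([1041, 252, 164]);
translate([0, 1512, 984]) cube([1041, 252, 164]);
translate([0, 1764, 1148]) cube([1041, 252, 164]);
translate([0, 2016, 1312]) cube([1041, 252, 164]);


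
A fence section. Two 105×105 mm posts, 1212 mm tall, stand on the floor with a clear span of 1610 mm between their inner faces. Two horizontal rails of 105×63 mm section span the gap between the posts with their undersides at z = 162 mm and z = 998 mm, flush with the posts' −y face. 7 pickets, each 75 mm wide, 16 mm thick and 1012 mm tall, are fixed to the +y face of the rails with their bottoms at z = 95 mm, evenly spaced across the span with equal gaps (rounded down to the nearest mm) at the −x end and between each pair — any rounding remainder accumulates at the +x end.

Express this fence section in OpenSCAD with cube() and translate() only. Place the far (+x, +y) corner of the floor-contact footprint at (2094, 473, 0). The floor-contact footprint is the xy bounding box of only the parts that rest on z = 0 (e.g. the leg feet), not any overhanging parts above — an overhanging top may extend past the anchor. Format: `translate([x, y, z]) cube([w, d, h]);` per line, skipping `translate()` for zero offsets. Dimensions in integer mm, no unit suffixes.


translate([274, 368, 0]) cube([105, 105, 1212]);
translate([1989, 368, 0]) cube([105, 105, 1212]);
translate([379, 368, 162]) cube([1610, 105, 63]);
translate([379, 368, 998]) cube([1610, 105, 63]);
translate([514, 473, 95]) cube([75, 16, 1012]);
translate([724, 473, 95]) cube([75, 16, 1012]);
translate([934, 473, 95]) cube([75, 16, 1012]);
translate([1144, 473, 95]) cube([75, 16, 1012]);
translate([1354, 473, 95]) cube([75, 16, 1012]);
translate([1564, 473, 95]) cube([75, 16, 1012]);
translate([1774, 473, 95]) cube([75, 16, 1012]);


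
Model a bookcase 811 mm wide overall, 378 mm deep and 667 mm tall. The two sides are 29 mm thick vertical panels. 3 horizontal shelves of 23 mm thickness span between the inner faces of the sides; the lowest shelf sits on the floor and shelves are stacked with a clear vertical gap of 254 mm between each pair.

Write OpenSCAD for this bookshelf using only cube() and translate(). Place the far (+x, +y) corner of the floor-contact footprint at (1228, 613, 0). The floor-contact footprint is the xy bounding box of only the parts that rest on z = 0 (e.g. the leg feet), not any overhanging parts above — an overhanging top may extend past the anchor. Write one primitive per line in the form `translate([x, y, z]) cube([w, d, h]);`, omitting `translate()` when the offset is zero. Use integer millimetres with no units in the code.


translate([417, 235, 0]) cube([29, 378, 667]);
translate([1199, 235, 0]) cube([29, 378, 667]);
translate([446, 235, 0]) cube([753, 378, 23]);
translate([446, 235, 277]) cube([753, 378, 23]);
translate([446, 235, 554]) cube([753, 378, 23]);


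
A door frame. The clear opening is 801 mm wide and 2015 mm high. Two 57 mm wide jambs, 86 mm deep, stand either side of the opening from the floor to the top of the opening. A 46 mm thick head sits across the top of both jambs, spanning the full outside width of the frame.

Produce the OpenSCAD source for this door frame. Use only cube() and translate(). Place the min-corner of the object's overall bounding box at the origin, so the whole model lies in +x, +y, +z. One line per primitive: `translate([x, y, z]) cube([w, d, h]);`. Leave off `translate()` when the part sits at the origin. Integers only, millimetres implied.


cube([57, 86, 2015]);
translate([858, 0, 0]) cube([57, 86, 2015]);
translate([0, 0, 2015]) cube([915, 86, 46]);


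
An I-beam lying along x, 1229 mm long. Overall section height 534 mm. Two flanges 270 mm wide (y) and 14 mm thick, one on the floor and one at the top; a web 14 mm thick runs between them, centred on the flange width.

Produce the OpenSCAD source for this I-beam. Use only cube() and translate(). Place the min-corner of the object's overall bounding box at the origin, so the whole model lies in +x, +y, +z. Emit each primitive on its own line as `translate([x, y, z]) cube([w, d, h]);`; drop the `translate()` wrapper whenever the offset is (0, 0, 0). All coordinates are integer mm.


cube([1229, 270, 14]);
translate([0, 128, 14]) cube([1229, 14, 506]);
translate([0, 0, 520]) cube([1229, 270, 14]);


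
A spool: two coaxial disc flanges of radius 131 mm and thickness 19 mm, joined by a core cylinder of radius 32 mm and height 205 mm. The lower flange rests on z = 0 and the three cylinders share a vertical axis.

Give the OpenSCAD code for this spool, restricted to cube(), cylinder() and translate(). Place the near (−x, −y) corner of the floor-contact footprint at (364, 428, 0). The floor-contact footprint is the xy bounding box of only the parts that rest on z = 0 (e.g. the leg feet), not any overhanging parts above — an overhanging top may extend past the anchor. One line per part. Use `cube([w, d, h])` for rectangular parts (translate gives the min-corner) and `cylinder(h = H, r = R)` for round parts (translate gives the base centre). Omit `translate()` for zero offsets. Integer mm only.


translate([495, 559, 0]) cylinder(h = 19, r = 131);
translate([495, 559, 19]) cylinder(h = 205, r = 32);
translate([495, 559, 224]) cylinder(h = 19, r = 131);


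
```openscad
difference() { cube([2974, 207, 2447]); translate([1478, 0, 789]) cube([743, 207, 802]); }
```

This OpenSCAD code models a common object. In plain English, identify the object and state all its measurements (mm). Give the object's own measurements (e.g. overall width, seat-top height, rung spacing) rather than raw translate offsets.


A wall 2974 mm long (x), 207 mm thick (y), 2447 mm tall, with a rectangular window opening cut through it. The opening is 743 mm wide and 802 mm tall; its sill is at z = 789 mm and its near (−x) edge is 1478 mm from the wall's −x end. The opening passes through the full wall thickness.


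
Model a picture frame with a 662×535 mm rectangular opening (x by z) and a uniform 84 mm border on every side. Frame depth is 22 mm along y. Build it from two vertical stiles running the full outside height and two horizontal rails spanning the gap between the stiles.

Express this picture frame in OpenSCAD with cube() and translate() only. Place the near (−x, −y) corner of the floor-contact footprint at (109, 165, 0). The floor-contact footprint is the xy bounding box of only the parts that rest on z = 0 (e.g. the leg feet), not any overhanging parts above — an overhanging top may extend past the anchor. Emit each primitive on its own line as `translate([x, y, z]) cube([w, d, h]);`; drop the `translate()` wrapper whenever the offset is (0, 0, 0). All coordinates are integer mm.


translate([109, 165, 0]) cube([84, 22, 703]);
translate([855, 165, 0]) cube([84, 22, 703]);
translate([193, 165, 0]) cube([662, 22, 84]);
translate([193, 165, 619]) cube([662, 22, 84]);


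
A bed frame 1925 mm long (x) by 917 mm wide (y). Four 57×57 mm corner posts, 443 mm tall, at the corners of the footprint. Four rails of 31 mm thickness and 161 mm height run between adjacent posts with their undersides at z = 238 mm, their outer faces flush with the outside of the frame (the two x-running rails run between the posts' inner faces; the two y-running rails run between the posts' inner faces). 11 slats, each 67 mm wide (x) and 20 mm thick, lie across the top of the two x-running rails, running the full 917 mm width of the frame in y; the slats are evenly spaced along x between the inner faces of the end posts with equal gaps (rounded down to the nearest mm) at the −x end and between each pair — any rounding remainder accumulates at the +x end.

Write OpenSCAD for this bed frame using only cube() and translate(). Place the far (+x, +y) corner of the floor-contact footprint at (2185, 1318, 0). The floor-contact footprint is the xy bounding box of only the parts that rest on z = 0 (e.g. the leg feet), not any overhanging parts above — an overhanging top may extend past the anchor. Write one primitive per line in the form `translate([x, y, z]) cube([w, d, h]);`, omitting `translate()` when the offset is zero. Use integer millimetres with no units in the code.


translate([260, 401, 0]) cube([57, 57, 443]);
translate([260, 1261, 0]) cube([57, 57, 443]);
translate([2128, 401, 0]) cube([57, 57, 443]);
translate([2128, 1261, 0]) cube([57, 57, 443]);
translate([317, 401, 238]) cube([1811, 31, 161]);
translate([317, 1287, 238]) cube([1811, 31, 161]);
translate([260, 458, 238]) cube([31, 803, 161]);
translate([2154, 458, 238]) cube([31, 803, 161]);
translate([406, 401, 399]) cube([67, 917, 20]);
translate([562, 401, 399]) cube([67, 917, 20]);
translate([718, 401, 399]) cube([67, 917, 20]);
translate([874, 401, 399]) cube([67, 917, 20]);
translate([1030, 401, 399]) cube([67, 917, 20]);
translate([1186, 401, 399]) cube([67, 917, 20]);
translate([1342, 401, 399]) cube([67, 917, 20]);
translate([1498, 401, 399]) cube([67, 917, 20]);
translate([1654, 401, 399]) cube([67, 917, 20]);
translate([1810, 401, 399]) cube([67, 917, 20]);
translate([1966, 401, 399]) cube([67, 917, 20]);


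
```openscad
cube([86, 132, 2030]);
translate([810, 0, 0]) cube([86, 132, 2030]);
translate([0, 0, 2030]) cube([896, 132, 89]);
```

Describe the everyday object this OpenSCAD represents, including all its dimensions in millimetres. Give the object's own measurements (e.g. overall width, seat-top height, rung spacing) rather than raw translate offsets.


A door frame. The clear opening is 724 mm wide and 2030 mm high. Two 86 mm wide jambs, 132 mm deep, stand either side of the opening from the floor to the top of the opening. A 89 mm thick head sits across the top of both jambs, spanning the full outside width of the frame.


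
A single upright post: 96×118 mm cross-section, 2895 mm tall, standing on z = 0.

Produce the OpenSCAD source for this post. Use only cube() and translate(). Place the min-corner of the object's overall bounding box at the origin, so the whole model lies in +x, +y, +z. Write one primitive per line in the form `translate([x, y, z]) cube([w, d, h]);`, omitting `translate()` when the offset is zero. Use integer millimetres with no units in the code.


cube([96, 118, 2895]);


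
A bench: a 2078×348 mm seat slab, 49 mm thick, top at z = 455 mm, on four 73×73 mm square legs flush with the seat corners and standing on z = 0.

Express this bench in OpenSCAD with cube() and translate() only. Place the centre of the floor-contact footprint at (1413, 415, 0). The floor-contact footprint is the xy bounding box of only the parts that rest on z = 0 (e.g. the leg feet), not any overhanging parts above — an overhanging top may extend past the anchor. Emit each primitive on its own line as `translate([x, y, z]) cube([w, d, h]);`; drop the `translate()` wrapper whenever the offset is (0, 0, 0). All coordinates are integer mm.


// leg_h = 455 − 49 = 406
translate([374, 241, 406]) cube([2078, 348, 49]);
translate([374, 241, 0]) cube([73, 73, 406]);
translate([374, 516, 0]) cube([73, 73, 406]);
translate([2379, 241, 0]) cube([73, 73, 406]);
translate([2379, 516, 0]) cube([73, 73, 406]);


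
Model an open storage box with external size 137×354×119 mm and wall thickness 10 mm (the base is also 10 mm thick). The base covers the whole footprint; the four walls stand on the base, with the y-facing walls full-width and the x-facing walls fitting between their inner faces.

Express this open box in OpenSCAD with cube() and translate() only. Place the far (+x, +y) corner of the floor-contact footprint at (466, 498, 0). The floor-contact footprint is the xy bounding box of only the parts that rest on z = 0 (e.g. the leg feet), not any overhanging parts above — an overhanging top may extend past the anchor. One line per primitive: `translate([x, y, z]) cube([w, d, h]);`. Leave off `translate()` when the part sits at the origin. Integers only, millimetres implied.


translate([329, 144, 0]) cube([137, 354, 10]);
translate([329, 144, 10]) cube([137, 10, 109]);
translate([329, 488, 10]) cube([137, 10, 109]);
translate([329, 154, 10]) cube([10, 334, 109]);
translate([456, 154, 10]) cube([10, 334, 109]);


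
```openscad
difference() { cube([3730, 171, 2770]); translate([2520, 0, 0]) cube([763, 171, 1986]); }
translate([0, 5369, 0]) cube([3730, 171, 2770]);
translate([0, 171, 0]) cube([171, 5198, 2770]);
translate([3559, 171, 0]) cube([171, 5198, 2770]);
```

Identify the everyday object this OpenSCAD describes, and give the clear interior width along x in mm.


A single room. The interior width is 3388 mm.

Four walls enclosing a rectangle with a door in the front wall — a room. Outside width 3730 minus two 171 mm walls gives 3388 mm.


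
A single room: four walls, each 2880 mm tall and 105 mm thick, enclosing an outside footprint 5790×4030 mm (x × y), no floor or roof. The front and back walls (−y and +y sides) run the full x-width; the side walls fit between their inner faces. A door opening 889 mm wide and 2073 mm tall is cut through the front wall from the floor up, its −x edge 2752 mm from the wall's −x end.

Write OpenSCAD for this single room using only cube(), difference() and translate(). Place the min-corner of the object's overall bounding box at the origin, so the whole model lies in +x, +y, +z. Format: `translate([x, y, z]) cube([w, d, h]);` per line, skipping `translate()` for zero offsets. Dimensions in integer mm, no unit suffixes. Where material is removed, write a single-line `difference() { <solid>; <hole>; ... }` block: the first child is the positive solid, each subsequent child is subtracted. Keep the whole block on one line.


difference() { cube([5790, 105, 2880]); translate([2752, 0, 0]) cube([889, 105, 2073]); }
translate([0, 3925, 0]) cube([5790, 105, 2880]);
translate([0, 105, 0]) cube([105, 3820, 2880]);
translate([5685, 105, 0]) cube([105, 3820, 2880]);


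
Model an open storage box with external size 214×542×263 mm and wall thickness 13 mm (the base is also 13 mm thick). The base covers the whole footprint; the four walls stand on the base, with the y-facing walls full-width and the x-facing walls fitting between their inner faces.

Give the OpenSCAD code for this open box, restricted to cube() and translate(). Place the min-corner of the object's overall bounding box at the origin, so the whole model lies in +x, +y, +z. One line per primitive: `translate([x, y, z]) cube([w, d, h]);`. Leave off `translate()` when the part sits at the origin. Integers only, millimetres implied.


cube([214, 542, 13]);
translate([0, 0, 13]) cube([214, 13, 250]);
translate([0, 529, 13]) cube([214, 13, 250]);
translate([0, 13, 13]) cube([13, 516, 250]);
translate([201, 13, 13]) cube([13, 516, 250]);


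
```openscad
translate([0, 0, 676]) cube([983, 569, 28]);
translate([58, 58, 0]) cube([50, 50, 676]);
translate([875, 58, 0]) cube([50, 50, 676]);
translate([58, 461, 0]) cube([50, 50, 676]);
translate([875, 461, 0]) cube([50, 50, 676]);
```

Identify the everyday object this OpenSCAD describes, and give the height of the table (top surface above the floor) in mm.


A table. The table height is 704 mm.

A 983×569×28 slab sits at z = 676 on four 50 mm square posts — a table. The top surface is at 676 + 28 = 704 mm.


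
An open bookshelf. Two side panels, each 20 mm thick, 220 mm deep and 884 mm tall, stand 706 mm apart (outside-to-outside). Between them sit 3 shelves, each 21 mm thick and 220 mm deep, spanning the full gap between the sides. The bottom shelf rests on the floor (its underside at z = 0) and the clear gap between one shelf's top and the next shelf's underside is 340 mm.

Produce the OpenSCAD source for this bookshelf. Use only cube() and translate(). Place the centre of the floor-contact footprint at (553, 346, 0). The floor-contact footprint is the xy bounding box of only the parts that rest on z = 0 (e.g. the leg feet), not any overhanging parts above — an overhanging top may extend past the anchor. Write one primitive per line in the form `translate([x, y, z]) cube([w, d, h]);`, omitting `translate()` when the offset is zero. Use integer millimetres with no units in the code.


translate([200, 236, 0]) cube([20, 220, 884]);
translate([886, 236, 0]) cube([20, 220, 884]);
translate([220, 236, 0]) cube([666, 220, 21]);
translate([220, 236, 361]) cube([666, 220, 21]);
translate([220, 236, 722]) cube([666, 220, 21]);


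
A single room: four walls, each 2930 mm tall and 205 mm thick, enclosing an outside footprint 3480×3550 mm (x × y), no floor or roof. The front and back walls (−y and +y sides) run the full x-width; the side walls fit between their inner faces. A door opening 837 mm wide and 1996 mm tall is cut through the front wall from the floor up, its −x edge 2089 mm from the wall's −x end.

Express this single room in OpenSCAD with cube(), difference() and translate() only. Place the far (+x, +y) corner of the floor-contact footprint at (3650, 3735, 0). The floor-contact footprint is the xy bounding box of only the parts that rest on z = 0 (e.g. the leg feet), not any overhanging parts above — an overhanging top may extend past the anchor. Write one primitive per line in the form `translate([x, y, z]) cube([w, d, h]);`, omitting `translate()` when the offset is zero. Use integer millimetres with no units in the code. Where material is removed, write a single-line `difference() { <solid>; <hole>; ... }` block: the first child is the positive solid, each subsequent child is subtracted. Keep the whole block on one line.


difference() { translate([170, 185, 0]) cube([3480, 205, 2930]); translate([2259, 185, 0]) cube([837, 205, 1996]); }
translate([170, 3530, 0]) cube([3480, 205, 2930]);
translate([170, 390, 0]) cube([205, 3140, 2930]);
translate([3445, 390, 0]) cube([205, 3140, 2930]);


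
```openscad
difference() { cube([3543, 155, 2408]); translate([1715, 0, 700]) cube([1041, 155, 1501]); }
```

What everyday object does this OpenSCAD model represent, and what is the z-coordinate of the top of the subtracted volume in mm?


A wall with a window opening. The window head height is 2201 mm.

A wall with a rectangular opening subtracted — a window. Sill at z = 700, opening 1501 mm tall, so the head is at 700 + 1501 = 2201 mm.


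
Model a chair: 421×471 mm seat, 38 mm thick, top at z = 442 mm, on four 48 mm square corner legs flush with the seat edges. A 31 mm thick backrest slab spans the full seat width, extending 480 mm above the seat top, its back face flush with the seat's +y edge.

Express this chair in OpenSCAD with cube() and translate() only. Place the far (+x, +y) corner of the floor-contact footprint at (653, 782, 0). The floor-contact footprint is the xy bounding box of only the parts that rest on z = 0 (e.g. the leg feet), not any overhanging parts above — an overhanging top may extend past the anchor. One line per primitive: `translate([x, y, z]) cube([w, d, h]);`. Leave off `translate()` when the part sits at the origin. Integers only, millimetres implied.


// leg_h = 442 - 38 = 404
translate([232, 311, 404]) cube([421, 471, 38]);
translate([232, 311, 0]) cube([48, 48, 404]);
translate([605, 311, 0]) cube([48, 48, 404]);
translate([232, 734, 0]) cube([48, 48, 404]);
translate([605, 734, 0]) cube([48, 48, 404]);
translate([232, 751, 442]) cube([421, 31, 480]);


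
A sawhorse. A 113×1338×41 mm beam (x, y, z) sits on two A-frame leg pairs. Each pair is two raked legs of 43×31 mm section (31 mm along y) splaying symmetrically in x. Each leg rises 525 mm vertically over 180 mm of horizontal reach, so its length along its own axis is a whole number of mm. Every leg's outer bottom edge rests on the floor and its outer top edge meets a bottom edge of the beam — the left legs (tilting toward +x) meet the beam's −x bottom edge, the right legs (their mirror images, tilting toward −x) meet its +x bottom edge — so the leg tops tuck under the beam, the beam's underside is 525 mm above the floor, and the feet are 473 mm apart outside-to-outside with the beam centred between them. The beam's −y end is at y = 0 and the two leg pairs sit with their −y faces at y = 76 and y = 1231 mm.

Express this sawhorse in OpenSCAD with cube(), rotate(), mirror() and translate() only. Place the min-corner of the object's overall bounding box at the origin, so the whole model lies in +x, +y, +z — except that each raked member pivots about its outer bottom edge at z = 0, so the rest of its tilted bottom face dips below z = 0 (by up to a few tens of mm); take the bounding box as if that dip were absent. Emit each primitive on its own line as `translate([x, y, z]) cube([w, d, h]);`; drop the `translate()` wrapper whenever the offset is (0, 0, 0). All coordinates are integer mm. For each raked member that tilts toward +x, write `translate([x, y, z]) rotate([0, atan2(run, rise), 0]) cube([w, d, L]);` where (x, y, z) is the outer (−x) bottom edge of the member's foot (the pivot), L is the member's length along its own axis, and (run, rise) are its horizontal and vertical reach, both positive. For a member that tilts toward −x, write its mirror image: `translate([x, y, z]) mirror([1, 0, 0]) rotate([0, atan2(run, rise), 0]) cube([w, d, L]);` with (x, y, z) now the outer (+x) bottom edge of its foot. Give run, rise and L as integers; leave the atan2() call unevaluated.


// leg length = √(180² + 525²) = 555
// right-leg outer foot x = 2·180 + 113 = 473
// beam min-corner = (180, 0, 525)
translate([180, 0, 525]) cube([113, 1338, 41]);
translate([0, 76, 0]) rotate([0, atan2(180, 525), 0]) cube([43, 31, 555]);
translate([473, 76, 0]) mirror([1, 0, 0]) rotate([0, atan2(180, 525), 0]) cube([43, 31, 555]);
translate([0, 1231, 0]) rotate([0, atan2(180, 525), 0]) cube([43, 31, 555]);
translate([473, 1231, 0]) mirror([1, 0, 0]) rotate([0, atan2(180, 525), 0]) cube([43, 31, 555]);


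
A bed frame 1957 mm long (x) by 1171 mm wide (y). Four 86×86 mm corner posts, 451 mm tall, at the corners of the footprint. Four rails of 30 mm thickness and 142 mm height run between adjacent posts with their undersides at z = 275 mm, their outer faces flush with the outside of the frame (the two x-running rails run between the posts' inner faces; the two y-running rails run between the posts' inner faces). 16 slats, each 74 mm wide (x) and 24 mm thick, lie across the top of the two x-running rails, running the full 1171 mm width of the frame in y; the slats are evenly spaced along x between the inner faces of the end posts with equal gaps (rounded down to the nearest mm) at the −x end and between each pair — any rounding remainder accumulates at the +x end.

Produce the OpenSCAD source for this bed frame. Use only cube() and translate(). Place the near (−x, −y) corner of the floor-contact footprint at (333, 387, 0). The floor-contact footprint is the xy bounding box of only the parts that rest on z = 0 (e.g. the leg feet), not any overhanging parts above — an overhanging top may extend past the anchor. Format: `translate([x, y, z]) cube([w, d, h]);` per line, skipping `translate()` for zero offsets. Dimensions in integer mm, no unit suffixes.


translate([333, 387, 0]) cube([86, 86, 451]);
translate([333, 1472, 0]) cube([86, 86, 451]);
translate([2204, 387, 0]) cube([86, 86, 451]);
translate([2204, 1472, 0]) cube([86, 86, 451]);
translate([419, 387, 275]) cube([1785, 30, 142]);
translate([419, 1528, 275]) cube([1785, 30, 142]);
translate([333, 473, 275]) cube([30, 999, 142]);
translate([2260, 473, 275]) cube([30, 999, 142]);
translate([454, 387, 417]) cube([74, 1171, 24]);
translate([563, 387, 417]) cube([74, 1171, 24]);
translate([672, 387, 417]) cube([74, 1171, 24]);
translate([781, 387, 417]) cube([74, 1171, 24]);
translate([890, 387, 417]) cube([74, 1171, 24]);
translate([999, 387, 417]) cube([74, 1171, 24]);
translate([1108, 387, 417]) cube([74, 1171, 24]);
translate([1217, 387, 417]) cube([74, 1171, 24]);
translate([1326, 387, 417]) cube([74, 1171, 24]);
translate([1435, 387, 417]) cube([74, 1171, 24]);
translate([1544, 387, 417]) cube([74, 1171, 24]);
translate([1653, 387, 417]) cube([74, 1171, 24]);
translate([1762, 387, 417]) cube([74, 1171, 24]);
translate([1871, 387, 417]) cube([74, 1171, 24]);
translate([1980, 387, 417]) cube([74, 1171, 24]);
translate([2089, 387, 417]) cube([74, 1171, 24]);


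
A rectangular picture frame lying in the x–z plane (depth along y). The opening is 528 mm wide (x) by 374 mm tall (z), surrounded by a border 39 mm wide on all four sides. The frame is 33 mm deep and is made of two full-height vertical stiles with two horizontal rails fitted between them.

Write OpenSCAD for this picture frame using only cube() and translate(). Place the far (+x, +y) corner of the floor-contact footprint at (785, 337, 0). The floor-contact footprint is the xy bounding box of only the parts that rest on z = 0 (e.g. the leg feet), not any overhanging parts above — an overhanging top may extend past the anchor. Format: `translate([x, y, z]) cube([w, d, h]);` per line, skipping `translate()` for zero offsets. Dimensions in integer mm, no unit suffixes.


translate([179, 304, 0]) cube([39, 33, 452]);
translate([746, 304, 0]) cube([39, 33, 452]);
translate([218, 304, 0]) cube([528, 33, 39]);
translate([218, 304, 413]) cube([528, 33, 39]);


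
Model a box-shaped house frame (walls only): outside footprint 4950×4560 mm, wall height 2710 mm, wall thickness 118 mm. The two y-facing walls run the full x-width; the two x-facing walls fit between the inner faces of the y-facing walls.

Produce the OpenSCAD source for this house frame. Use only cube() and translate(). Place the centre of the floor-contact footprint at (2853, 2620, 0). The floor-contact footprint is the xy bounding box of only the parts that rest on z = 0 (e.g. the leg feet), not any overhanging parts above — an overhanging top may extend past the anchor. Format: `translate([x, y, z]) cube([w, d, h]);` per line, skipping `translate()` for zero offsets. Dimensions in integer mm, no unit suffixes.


translate([378, 340, 0]) cube([4950, 118, 2710]);
translate([378, 4782, 0]) cube([4950, 118, 2710]);
translate([378, 458, 0]) cube([118, 4324, 2710]);
translate([5210, 458, 0]) cube([118, 4324, 2710]);


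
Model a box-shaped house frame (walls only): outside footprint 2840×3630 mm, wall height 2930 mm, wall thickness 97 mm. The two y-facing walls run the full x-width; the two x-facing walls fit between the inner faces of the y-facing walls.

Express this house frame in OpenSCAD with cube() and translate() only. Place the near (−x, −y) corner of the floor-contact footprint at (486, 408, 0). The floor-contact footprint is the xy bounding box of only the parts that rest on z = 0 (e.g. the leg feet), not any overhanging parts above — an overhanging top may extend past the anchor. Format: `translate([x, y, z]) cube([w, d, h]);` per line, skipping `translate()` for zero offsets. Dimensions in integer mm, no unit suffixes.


translate([486, 408, 0]) cube([2840, 97, 2930]);
translate([486, 3941, 0]) cube([2840, 97, 2930]);
translate([486, 505, 0]) cube([97, 3436, 2930]);
translate([3229, 505, 0]) cube([97, 3436, 2930]);


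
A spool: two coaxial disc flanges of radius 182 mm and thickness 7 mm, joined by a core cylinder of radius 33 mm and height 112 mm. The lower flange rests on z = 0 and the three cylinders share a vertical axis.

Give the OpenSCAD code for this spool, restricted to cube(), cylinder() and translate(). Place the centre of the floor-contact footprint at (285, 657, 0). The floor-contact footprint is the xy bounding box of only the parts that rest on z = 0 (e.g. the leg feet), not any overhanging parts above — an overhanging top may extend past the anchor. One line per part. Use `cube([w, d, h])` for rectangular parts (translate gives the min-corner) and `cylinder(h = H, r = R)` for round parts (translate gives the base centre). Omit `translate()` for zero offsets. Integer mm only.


translate([285, 657, 0]) cylinder(h = 7, r = 182);
translate([285, 657, 7]) cylinder(h = 112, r = 33);
translate([285, 657, 119]) cylinder(h = 7, r = 182);


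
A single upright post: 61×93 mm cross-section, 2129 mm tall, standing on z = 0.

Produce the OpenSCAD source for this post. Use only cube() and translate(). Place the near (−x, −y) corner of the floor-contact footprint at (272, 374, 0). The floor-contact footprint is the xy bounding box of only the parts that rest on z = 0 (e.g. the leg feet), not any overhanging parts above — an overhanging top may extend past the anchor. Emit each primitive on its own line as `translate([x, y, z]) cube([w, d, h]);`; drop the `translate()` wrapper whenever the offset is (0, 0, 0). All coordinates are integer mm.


translate([272, 374, 0]) cube([61, 93, 2129]);


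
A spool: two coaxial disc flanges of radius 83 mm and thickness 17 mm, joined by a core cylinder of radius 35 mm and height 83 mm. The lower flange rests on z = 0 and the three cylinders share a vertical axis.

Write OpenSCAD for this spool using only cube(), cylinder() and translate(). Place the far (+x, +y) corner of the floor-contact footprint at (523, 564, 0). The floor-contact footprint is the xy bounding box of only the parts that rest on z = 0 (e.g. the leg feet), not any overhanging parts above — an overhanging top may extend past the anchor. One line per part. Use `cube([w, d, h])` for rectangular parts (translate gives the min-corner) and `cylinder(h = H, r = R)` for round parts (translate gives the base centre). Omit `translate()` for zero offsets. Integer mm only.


translate([440, 481, 0]) cylinder(h = 17, r = 83);
translate([440, 481, 17]) cylinder(h = 83, r = 35);
translate([440, 481, 100]) cylinder(h = 17, r = 83);
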